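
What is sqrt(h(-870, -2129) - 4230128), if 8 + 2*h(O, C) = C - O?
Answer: I*sqrt(16923046)/2 ≈ 2056.9*I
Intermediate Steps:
h(O, C) = -4 + C/2 - O/2 (h(O, C) = -4 + (C - O)/2 = -4 + (C/2 - O/2) = -4 + C/2 - O/2)
sqrt(h(-870, -2129) - 4230128) = sqrt((-4 + (1/2)*(-2129) - 1/2*(-870)) - 4230128) = sqrt((-4 - 2129/2 + 435) - 4230128) = sqrt(-1267/2 - 4230128) = sqrt(-8461523/2) = I*sqrt(16923046)/2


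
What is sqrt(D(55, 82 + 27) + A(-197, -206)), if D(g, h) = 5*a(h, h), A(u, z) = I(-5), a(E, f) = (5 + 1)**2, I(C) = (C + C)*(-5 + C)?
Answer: 2*sqrt(70) ≈ 16.733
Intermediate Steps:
I(C) = 2*C*(-5 + C) (I(C) = (2*C)*(-5 + C) = 2*C*(-5 + C))
a(E, f) = 36 (a(E, f) = 6**2 = 36)
A(u, z) = 100 (A(u, z) = 2*(-5)*(-5 - 5) = 2*(-5)*(-10) = 100)
D(g, h) = 180 (D(g, h) = 5*36 = 180)
sqrt(D(55, 82 + 27) + A(-197, -206)) = sqrt(180 + 100) = sqrt(280) = 2*sqrt(70)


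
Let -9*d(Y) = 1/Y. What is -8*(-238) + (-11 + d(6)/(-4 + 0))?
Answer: 408889/216 ≈ 1893.0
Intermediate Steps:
d(Y) = -1/(9*Y)
-8*(-238) + (-11 + d(6)/(-4 + 0)) = -8*(-238) + (-11 + (-⅑/6)/(-4 + 0)) = 1904 + (-11 - ⅑*⅙/(-4)) = 1904 + (-11 - 1/54*(-¼)) = 1904 + (-11 + 1/216) = 1904 - 2375/216 = 408889/216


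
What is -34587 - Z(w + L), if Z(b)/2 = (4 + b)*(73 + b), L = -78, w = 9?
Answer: -34067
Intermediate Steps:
Z(b) = 2*(4 + b)*(73 + b) (Z(b) = 2*((4 + b)*(73 + b)) = 2*(4 + b)*(73 + b))
-34587 - Z(w + L) = -34587 - (584 + 2*(9 - 78)² + 154*(9 - 78)) = -34587 - (584 + 2*(-69)² + 154*(-69)) = -34587 - (584 + 2*4761 - 10626) = -34587 - (584 + 9522 - 10626) = -34587 - 1*(-520) = -34587 + 520 = -34067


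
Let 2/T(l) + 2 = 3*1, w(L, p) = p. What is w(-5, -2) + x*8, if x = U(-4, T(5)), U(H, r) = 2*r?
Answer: 30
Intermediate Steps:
T(l) = 2 (T(l) = 2/(-2 + 3*1) = 2/(-2 + 3) = 2/1 = 2*1 = 2)
x = 4 (x = 2*2 = 4)
w(-5, -2) + x*8 = -2 + 4*8 = -2 + 32 = 30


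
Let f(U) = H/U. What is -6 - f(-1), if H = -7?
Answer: -13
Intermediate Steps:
f(U) = -7/U
-6 - f(-1) = -6 - (-7)/(-1) = -6 - (-7)*(-1) = -6 - 1*7 = -6 - 7 = -13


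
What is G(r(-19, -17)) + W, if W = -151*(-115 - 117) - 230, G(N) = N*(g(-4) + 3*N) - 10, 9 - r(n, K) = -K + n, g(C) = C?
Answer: 35111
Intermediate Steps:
r(n, K) = 9 + K - n (r(n, K) = 9 - (-K + n) = 9 - (n - K) = 9 + (K - n) = 9 + K - n)
G(N) = -10 + N*(-4 + 3*N) (G(N) = N*(-4 + 3*N) - 10 = -10 + N*(-4 + 3*N))
W = 34802 (W = -151*(-232) - 230 = 35032 - 230 = 34802)
G(r(-19, -17)) + W = (-10 - 4*(9 - 17 - 1*(-19)) + 3*(9 - 17 - 1*(-19))**2) + 34802 = (-10 - 4*(9 - 17 + 19) + 3*(9 - 17 + 19)**2) + 34802 = (-10 - 4*11 + 3*11**2) + 34802 = (-10 - 44 + 3*121) + 34802 = (-10 - 44 + 363) + 34802 = 309 + 34802 = 35111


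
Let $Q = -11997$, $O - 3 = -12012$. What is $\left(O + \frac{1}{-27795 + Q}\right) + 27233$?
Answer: $\frac{605793407}{39792} \approx 15224.0$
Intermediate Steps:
$O = -12009$ ($O = 3 - 12012 = -12009$)
$\left(O + \frac{1}{-27795 + Q}\right) + 27233 = \left(-12009 + \frac{1}{-27795 - 11997}\right) + 27233 = \left(-12009 + \frac{1}{-39792}\right) + 27233 = \left(-12009 - \frac{1}{39792}\right) + 27233 = - \frac{477862129}{39792} + 27233 = \frac{605793407}{39792}$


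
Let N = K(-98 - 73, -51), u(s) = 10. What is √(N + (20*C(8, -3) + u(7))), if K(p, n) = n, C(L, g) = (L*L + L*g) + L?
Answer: √919 ≈ 30.315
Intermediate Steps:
C(L, g) = L + L² + L*g (C(L, g) = (L² + L*g) + L = L + L² + L*g)
N = -51
√(N + (20*C(8, -3) + u(7))) = √(-51 + (20*(8*(1 + 8 - 3)) + 10)) = √(-51 + (20*(8*6) + 10)) = √(-51 + (20*48 + 10)) = √(-51 + (960 + 10)) = √(-51 + 970) = √919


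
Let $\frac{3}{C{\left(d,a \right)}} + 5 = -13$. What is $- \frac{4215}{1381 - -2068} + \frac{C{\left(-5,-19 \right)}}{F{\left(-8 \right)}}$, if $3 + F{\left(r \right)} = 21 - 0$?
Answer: $- \frac{458669}{372492} \approx -1.2314$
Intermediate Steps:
$C{\left(d,a \right)} = - \frac{1}{6}$ ($C{\left(d,a \right)} = \frac{3}{-5 - 13} = \frac{3}{-18} = 3 \left(- \frac{1}{18}\right) = - \frac{1}{6}$)
$F{\left(r \right)} = 18$ ($F{\left(r \right)} = -3 + \left(21 - 0\right) = -3 + \left(21 + 0\right) = -3 + 21 = 18$)
$- \frac{4215}{1381 - -2068} + \frac{C{\left(-5,-19 \right)}}{F{\left(-8 \right)}} = - \frac{4215}{1381 - -2068} - \frac{1}{6 \cdot 18} = - \frac{4215}{1381 + 2068} - \frac{1}{108} = - \frac{4215}{3449} - \frac{1}{108} = - \frac{458669}{372492}$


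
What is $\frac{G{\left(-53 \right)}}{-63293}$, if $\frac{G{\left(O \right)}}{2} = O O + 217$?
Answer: $- \frac{6052}{63293} \approx -0.095619$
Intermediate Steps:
$G{\left(O \right)} = 434 + 2 O^{2}$ ($G{\left(O \right)} = 2 \left(O O + 217\right) = 2 \left(O^{2} + 217\right) = 2 \left(217 + O^{2}\right) = 434 + 2 O^{2}$)
$\frac{G{\left(-53 \right)}}{-63293} = \frac{434 + 2 \left(-53\right)^{2}}{-63293} = \left(434 + 2 \cdot 2809\right) \left(- \frac{1}{63293}\right) = \left(434 + 5618\right) \left(- \frac{1}{63293}\right) = 6052 \left(- \frac{1}{63293}\right) = - \frac{6052}{63293}$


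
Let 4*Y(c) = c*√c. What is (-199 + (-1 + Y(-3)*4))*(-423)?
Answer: 84600 + 1269*I*√3 ≈ 84600.0 + 2198.0*I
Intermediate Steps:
Y(c) = c^(3/2)/4 (Y(c) = (c*√c)/4 = c^(3/2)/4)
(-199 + (-1 + Y(-3)*4))*(-423) = (-199 + (-1 + ((-3)^(3/2)/4)*4))*(-423) = (-199 + (-1 + ((-3*I*√3)/4)*4))*(-423) = (-199 + (-1 - 3*I*√3/4*4))*(-423) = (-199 + (-1 - 3*I*√3))*(-423) = (-200 - 3*I*√3)*(-423) = 84600 + 1269*I*√3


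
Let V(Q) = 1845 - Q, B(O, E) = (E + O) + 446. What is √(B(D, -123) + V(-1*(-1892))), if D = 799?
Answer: 5*√43 ≈ 32.787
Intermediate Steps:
B(O, E) = 446 + E + O
√(B(D, -123) + V(-1*(-1892))) = √((446 - 123 + 799) + (1845 - (-1)*(-1892))) = √(1122 + (1845 - 1*1892)) = √(1122 + (1845 - 1892)) = √(1122 - 47) = √1075 = 5*√43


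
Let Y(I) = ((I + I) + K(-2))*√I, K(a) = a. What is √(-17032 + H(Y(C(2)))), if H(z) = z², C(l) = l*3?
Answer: 4*I*√1027 ≈ 128.19*I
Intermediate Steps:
C(l) = 3*l
Y(I) = √I*(-2 + 2*I) (Y(I) = ((I + I) - 2)*√I = (2*I - 2)*√I = (-2 + 2*I)*√I = √I*(-2 + 2*I))
√(-17032 + H(Y(C(2)))) = √(-17032 + (2*√(3*2)*(-1 + 3*2))²) = √(-17032 + (2*√6*(-1 + 6))²) = √(-17032 + (2*√6*5)²) = √(-17032 + (10*√6)²) = √(-17032 + 600) = √(-16432) = 4*I*√1027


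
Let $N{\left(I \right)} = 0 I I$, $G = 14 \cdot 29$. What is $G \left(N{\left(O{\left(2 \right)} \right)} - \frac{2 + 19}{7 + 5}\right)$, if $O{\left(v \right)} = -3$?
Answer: $- \frac{1421}{2} \approx -710.5$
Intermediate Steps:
$G = 406$
$N{\left(I \right)} = 0$ ($N{\left(I \right)} = 0 I = 0$)
$G \left(N{\left(O{\left(2 \right)} \right)} - \frac{2 + 19}{7 + 5}\right) = 406 \left(0 - \frac{2 + 19}{7 + 5}\right) = 406 \left(0 - \frac{21}{12}\right) = 406 \left(0 - 21 \cdot \frac{1}{12}\right) = 406 \left(0 - \frac{7}{4}\right) = 406 \left(- \frac{7}{4}\right) = - \frac{1421}{2}$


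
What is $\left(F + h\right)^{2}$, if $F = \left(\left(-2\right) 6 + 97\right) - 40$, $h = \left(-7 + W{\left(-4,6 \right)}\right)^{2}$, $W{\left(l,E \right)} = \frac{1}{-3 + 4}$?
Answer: $6561$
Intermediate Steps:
$W{\left(l,E \right)} = 1$ ($W{\left(l,E \right)} = 1^{-1} = 1$)
$h = 36$ ($h = \left(-7 + 1\right)^{2} = \left(-6\right)^{2} = 36$)
$F = 45$ ($F = \left(-12 + 97\right) - 40 = 85 - 40 = 45$)
$\left(F + h\right)^{2} = \left(45 + 36\right)^{2} = 81^{2} = 6561$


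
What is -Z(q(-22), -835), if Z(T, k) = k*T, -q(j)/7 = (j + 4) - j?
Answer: -23380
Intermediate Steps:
q(j) = -28 (q(j) = -7*((j + 4) - j) = -7*((4 + j) - j) = -7*4 = -28)
Z(T, k) = T*k
-Z(q(-22), -835) = -(-28)*(-835) = -1*23380 = -23380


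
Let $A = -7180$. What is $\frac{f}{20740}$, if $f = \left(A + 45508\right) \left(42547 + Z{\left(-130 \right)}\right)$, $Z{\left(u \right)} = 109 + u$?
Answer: $\frac{407484132}{5185} \approx 78589.0$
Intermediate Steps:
$f = 1629936528$ ($f = \left(-7180 + 45508\right) \left(42547 + \left(109 - 130\right)\right) = 38328 \left(42547 - 21\right) = 38328 \cdot 42526 = 1629936528$)
$\frac{f}{20740} = \frac{1629936528}{20740} = 1629936528 \cdot \frac{1}{20740} = \frac{407484132}{5185}$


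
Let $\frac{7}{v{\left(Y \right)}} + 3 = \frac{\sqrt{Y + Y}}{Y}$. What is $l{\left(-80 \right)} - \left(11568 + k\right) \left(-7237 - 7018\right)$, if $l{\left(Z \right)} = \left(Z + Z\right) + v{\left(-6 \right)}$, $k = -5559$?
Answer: $\frac{342632531}{4} + \frac{i \sqrt{3}}{4} \approx 8.5658 \cdot 10^{7} + 0.43301 i$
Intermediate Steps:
$v{\left(Y \right)} = \frac{7}{-3 + \frac{\sqrt{2}}{\sqrt{Y}}}$ ($v{\left(Y \right)} = \frac{7}{-3 + \frac{\sqrt{Y + Y}}{Y}} = \frac{7}{-3 + \frac{\sqrt{2 Y}}{Y}} = \frac{7}{-3 + \frac{\sqrt{2} \sqrt{Y}}{Y}} = \frac{7}{-3 + \frac{\sqrt{2}}{\sqrt{Y}}}$)
$l{\left(Z \right)} = - \frac{42}{18 + 2 i \sqrt{3}} + 2 Z$ ($l{\left(Z \right)} = \left(Z + Z\right) + 7 \left(-6\right) \frac{1}{\left(-3\right) \left(-6\right) + \sqrt{2} \sqrt{-6}} = 2 Z + 7 \left(-6\right) \frac{1}{18 + \sqrt{2} i \sqrt{6}} = 2 Z + 7 \left(-6\right) \frac{1}{18 + 2 i \sqrt{3}} = 2 Z - \frac{42}{18 + 2 i \sqrt{3}} = - \frac{42}{18 + 2 i \sqrt{3}} + 2 Z$)
$l{\left(-80 \right)} - \left(11568 + k\right) \left(-7237 - 7018\right) = \left(- \frac{9}{4} + 2 \left(-80\right) + \frac{i \sqrt{3}}{4}\right) - \left(11568 - 5559\right) \left(-7237 - 7018\right) = \left(- \frac{9}{4} - 160 + \frac{i \sqrt{3}}{4}\right) - 6009 \left(-14255\right) = \left(- \frac{649}{4} + \frac{i \sqrt{3}}{4}\right) - -85658295 = \left(- \frac{649}{4} + \frac{i \sqrt{3}}{4}\right) + 85658295 = \frac{342632531}{4} + \frac{i \sqrt{3}}{4}$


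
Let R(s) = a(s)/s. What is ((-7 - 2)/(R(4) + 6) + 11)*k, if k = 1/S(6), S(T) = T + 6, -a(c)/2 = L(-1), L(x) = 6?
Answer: ⅔ ≈ 0.66667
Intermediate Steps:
a(c) = -12 (a(c) = -2*6 = -12)
R(s) = -12/s
S(T) = 6 + T
k = 1/12 (k = 1/(6 + 6) = 1/12 ≈ 0.083333)
((-7 - 2)/(R(4) + 6) + 11)*k = ((-7 - 2)/(-12/4 + 6) + 11)*(1/12) = (-9/(-12*¼ + 6) + 11)*(1/12) = (-9/(-3 + 6) + 11)*(1/12) = (-9/3 + 11)*(1/12) = (-9*⅓ + 11)*(1/12) = (-3 + 11)*(1/12) = 8*(1/12) = ⅔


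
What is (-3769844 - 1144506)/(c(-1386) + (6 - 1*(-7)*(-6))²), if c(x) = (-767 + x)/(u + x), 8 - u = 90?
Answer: -7214265800/1904681 ≈ -3787.6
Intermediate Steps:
u = -82 (u = 8 - 1*90 = 8 - 90 = -82)
c(x) = (-767 + x)/(-82 + x)
(-3769844 - 1144506)/(c(-1386) + (6 - 1*(-7)*(-6))²) = (-3769844 - 1144506)/((-767 - 1386)/(-82 - 1386) + (6 - 1*(-7)*(-6))²) = -4914350/(-2153/(-1468) + (6 + 7*(-6))²) = -4914350/(-1/1468*(-2153) + (6 - 42)²) = -4914350/(2153/1468 + (-36)²) = -4914350/(2153/1468 + 1296) = -4914350/1904681/1468 = -4914350*1468/1904681 = -7214265800/1904681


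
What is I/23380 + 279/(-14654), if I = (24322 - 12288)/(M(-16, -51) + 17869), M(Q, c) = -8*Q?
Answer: -14652305588/770745191055 ≈ -0.019011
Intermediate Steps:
I = 12034/17997 (I = (24322 - 12288)/(-8*(-16) + 17869) = 12034/(128 + 17869) = 12034/17997 ≈ 0.66867)
I/23380 + 279/(-14654) = (12034/17997)/23380 + 279/(-14654) = (12034/17997)*(1/23380) + 279*(-1/14654) = 6017/210384930 - 279/14654 = -14652305588/770745191055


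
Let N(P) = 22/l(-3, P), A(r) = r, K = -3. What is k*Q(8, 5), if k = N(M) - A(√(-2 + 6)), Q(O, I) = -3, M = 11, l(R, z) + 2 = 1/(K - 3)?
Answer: 474/13 ≈ 36.462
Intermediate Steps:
l(R, z) = -13/6 (l(R, z) = -2 + 1/(-3 - 3) = -2 + 1/(-6) = -2 - ⅙ = -13/6)
N(P) = -132/13 (N(P) = 22/(-13/6) = 22*(-6/13) = -132/13)
k = -158/13 (k = -132/13 - √(-2 + 6) = -132/13 - √4 = -132/13 - 1*2 = -132/13 - 2 = -158/13 ≈ -12.154)
k*Q(8, 5) = -158/13*(-3) = 474/13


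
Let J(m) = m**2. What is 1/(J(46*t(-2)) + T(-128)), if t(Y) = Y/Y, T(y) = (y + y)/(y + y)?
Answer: 1/2117 ≈ 0.00047237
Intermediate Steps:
T(y) = 1 (T(y) = (2*y)/((2*y)) = (2*y)*(1/(2*y)) = 1)
t(Y) = 1
1/(J(46*t(-2)) + T(-128)) = 1/((46*1)**2 + 1) = 1/(46**2 + 1) = 1/(2116 + 1) = 1/2117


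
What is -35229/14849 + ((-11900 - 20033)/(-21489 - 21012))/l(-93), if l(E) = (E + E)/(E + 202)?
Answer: -10650860237/3786584094 ≈ -2.8128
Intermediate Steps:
l(E) = 2*E/(202 + E) (l(E) = (2*E)/(202 + E) = 2*E/(202 + E))
-35229/14849 + ((-11900 - 20033)/(-21489 - 21012))/l(-93) = -35229/14849 + ((-11900 - 20033)/(-21489 - 21012))/((2*(-93)/(202 - 93))) = -35229*1/14849 + (-31933/(-42501))/((2*(-93)/109)) = -35229/14849 + (-31933*(-1/42501))/((2*(-93)*(1/109))) = -35229/14849 + 31933/(42501*(-186/109)) = -35229/14849 + (31933/42501)*(-109/186) = -35229/14849 - 3480697/7905186 = -10650860237/3786584094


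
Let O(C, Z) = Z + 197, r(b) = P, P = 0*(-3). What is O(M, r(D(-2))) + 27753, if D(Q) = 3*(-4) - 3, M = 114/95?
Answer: 27950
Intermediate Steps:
M = 6/5 (M = 114*(1/95) = 6/5 ≈ 1.2000)
D(Q) = -15 (D(Q) = -12 - 3 = -15)
P = 0
r(b) = 0
O(C, Z) = 197 + Z
O(M, r(D(-2))) + 27753 = (197 + 0) + 27753 = 197 + 27753 = 27950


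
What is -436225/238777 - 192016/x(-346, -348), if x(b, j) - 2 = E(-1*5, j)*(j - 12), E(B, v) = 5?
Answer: 22532335941/214660523 ≈ 104.97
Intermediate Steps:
x(b, j) = -58 + 5*j (x(b, j) = 2 + 5*(j - 12) = 2 + 5*(-12 + j) = 2 + (-60 + 5*j) = -58 + 5*j)
-436225/238777 - 192016/x(-346, -348) = -436225/238777 - 192016/(-58 + 5*(-348)) = -436225*1/238777 - 192016/(-58 - 1740) = -436225/238777 - 192016/(-1798) = -436225/238777 - 192016*(-1/1798) = -436225/238777 + 96008/899 = 22532335941/214660523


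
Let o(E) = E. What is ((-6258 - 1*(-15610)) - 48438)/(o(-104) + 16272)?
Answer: -19543/8084 ≈ -2.4175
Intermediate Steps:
((-6258 - 1*(-15610)) - 48438)/(o(-104) + 16272) = ((-6258 - 1*(-15610)) - 48438)/(-104 + 16272) = ((-6258 + 15610) - 48438)/16168 = (9352 - 48438)*(1/16168) = -39086*1/16168 = -19543/8084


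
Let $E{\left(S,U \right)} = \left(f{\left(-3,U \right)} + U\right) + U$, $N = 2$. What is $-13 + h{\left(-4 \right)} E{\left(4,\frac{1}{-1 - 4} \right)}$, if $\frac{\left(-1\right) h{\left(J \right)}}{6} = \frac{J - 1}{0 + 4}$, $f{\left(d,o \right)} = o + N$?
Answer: $- \frac{5}{2} \approx -2.5$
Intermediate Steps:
$f{\left(d,o \right)} = 2 + o$ ($f{\left(d,o \right)} = o + 2 = 2 + o$)
$h{\left(J \right)} = \frac{3}{2} - \frac{3 J}{2}$ ($h{\left(J \right)} = - 6 \frac{J - 1}{0 + 4} = - 6 \frac{-1 + J}{4} = - 6 \left(-1 + J\right) \frac{1}{4} = - 6 \left(- \frac{1}{4} + \frac{J}{4}\right) = \frac{3}{2} - \frac{3 J}{2}$)
$E{\left(S,U \right)} = 2 + 3 U$ ($E{\left(S,U \right)} = \left(\left(2 + U\right) + U\right) + U = \left(2 + 2 U\right) + U = 2 + 3 U$)
$-13 + h{\left(-4 \right)} E{\left(4,\frac{1}{-1 - 4} \right)} = -13 + \left(\frac{3}{2} - -6\right) \left(2 + \frac{3}{-1 - 4}\right) = -13 + \left(\frac{3}{2} + 6\right) \left(2 + \frac{3}{-5}\right) = -13 + \frac{15 \left(2 + 3 \left(- \frac{1}{5}\right)\right)}{2} = -13 + \frac{15 \left(2 - \frac{3}{5}\right)}{2} = -13 + \frac{15}{2} \cdot \frac{7}{5} = -13 + \frac{21}{2} = - \frac{5}{2}$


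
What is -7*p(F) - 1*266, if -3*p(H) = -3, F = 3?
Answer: -273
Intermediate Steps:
p(H) = 1 (p(H) = -⅓*(-3) = 1)
-7*p(F) - 1*266 = -7*1 - 1*266 = -7 - 266 = -273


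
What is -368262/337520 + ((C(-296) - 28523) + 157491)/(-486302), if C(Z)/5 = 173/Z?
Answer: -4118374542779/3036528044240 ≈ -1.3563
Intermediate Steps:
C(Z) = 865/Z (C(Z) = 5*(173/Z) = 865/Z)
-368262/337520 + ((C(-296) - 28523) + 157491)/(-486302) = -368262/337520 + ((865/(-296) - 28523) + 157491)/(-486302) = -368262*1/337520 + ((865*(-1/296) - 28523) + 157491)*(-1/486302) = -184131/168760 + ((-865/296 - 28523) + 157491)*(-1/486302) = -184131/168760 + (-8443673/296 + 157491)*(-1/486302) = -184131/168760 + (38173663/296)*(-1/486302) = -184131/168760 - 38173663/143945392 = -4118374542779/3036528044240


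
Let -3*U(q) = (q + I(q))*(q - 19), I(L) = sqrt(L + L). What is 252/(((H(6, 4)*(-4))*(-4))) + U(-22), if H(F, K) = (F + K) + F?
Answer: -57539/192 + 82*I*sqrt(11)/3 ≈ -299.68 + 90.654*I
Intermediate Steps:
H(F, K) = K + 2*F
I(L) = sqrt(2)*sqrt(L) (I(L) = sqrt(2*L) = sqrt(2)*sqrt(L))
U(q) = -(-19 + q)*(q + sqrt(2)*sqrt(q))/3 (U(q) = -(q + sqrt(2)*sqrt(q))*(q - 19)/3 = -(q + sqrt(2)*sqrt(q))*(-19 + q)/3 = -(-19 + q)*(q + sqrt(2)*sqrt(q))/3)
252/(((H(6, 4)*(-4))*(-4))) + U(-22) = 252/((((4 + 2*6)*(-4))*(-4))) + (-1/3*(-22)**2 + (19/3)*(-22) - sqrt(2)*(-22)**(3/2)/3 + 19*sqrt(2)*sqrt(-22)/3) = 252/((((4 + 12)*(-4))*(-4))) + (-1/3*484 - 418/3 - sqrt(2)*(-22*I*sqrt(22))/3 + 19*sqrt(2)*(I*sqrt(22))/3) = 252/(((16*(-4))*(-4))) + (-484/3 - 418/3 + 44*I*sqrt(11)/3 + 38*I*sqrt(11)/3) = 252/((-64*(-4))) + (-902/3 + 82*I*sqrt(11)/3) = 252/256 + (-902/3 + 82*I*sqrt(11)/3) = 252*(1/256) + (-902/3 + 82*I*sqrt(11)/3) = 63/64 + (-902/3 + 82*I*sqrt(11)/3) = -57539/192 + 82*I*sqrt(11)/3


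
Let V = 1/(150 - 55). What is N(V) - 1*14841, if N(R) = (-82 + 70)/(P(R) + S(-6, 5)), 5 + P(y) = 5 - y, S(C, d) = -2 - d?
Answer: -1647161/111 ≈ -14839.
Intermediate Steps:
P(y) = -y (P(y) = -5 + (5 - y) = -y)
V = 1/95 ≈ 0.010526
N(R) = -12/(-7 - R) (N(R) = (-82 + 70)/(-R + (-2 - 1*5)) = -12/(-R + (-2 - 5)) = -12/(-R - 7) = -12/(-7 - R))
N(V) - 1*14841 = 12/(7 + 1/95) - 1*14841 = 12/(666/95) - 14841 = 12*(95/666) - 14841 = 190/111 - 14841 = -1647161/111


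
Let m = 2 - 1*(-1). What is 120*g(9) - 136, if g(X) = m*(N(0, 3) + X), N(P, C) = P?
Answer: 3104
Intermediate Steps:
m = 3 (m = 2 + 1 = 3)
g(X) = 3*X (g(X) = 3*(0 + X) = 3*X)
120*g(9) - 136 = 120*(3*9) - 136 = 120*27 - 136 = 3240 - 136 = 3104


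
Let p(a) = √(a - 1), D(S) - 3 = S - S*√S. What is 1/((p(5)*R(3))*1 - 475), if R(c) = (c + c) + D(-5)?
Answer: -467/218589 - 10*I*√5/218589 ≈ -0.0021364 - 0.0001023*I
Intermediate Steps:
D(S) = 3 + S - S^(3/2) (D(S) = 3 + (S - S*√S) = 3 + (S - S^(3/2)) = 3 + S - S^(3/2))
R(c) = -2 + 2*c + 5*I*√5 (R(c) = (c + c) + (3 - 5 - (-5)^(3/2)) = 2*c + (3 - 5 - (-5)*I*√5) = 2*c + (3 - 5 + 5*I*√5) = 2*c + (-2 + 5*I*√5) = -2 + 2*c + 5*I*√5)
p(a) = √(-1 + a)
1/((p(5)*R(3))*1 - 475) = 1/((√(-1 + 5)*(-2 + 2*3 + 5*I*√5))*1 - 475) = 1/((√4*(-2 + 6 + 5*I*√5))*1 - 475) = 1/((2*(4 + 5*I*√5))*1 - 475) = 1/((8 + 10*I*√5)*1 - 475) = 1/((8 + 10*I*√5) - 475) = 1/(-467 + 10*I*√5)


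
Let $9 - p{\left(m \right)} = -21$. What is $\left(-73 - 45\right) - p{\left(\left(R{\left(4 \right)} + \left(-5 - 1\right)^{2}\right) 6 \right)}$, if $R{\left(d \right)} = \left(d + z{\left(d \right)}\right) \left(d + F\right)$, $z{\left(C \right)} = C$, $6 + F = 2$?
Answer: $-148$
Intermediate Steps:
$F = -4$ ($F = -6 + 2 = -4$)
$R{\left(d \right)} = 2 d \left(-4 + d\right)$ ($R{\left(d \right)} = \left(d + d\right) \left(d - 4\right) = 2 d \left(-4 + d\right)$)
$p{\left(m \right)} = 30$ ($p{\left(m \right)} = 9 - -21 = 9 + 21 = 30$)
$\left(-73 - 45\right) - p{\left(\left(R{\left(4 \right)} + \left(-5 - 1\right)^{2}\right) 6 \right)} = \left(-73 - 45\right) - 30 = -118 - 30 = -148$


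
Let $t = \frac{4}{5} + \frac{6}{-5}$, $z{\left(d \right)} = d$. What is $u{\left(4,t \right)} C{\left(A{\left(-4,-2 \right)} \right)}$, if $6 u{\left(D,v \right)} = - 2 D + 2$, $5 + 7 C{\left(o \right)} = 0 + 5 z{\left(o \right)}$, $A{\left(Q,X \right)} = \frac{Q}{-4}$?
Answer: $0$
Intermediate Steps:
$A{\left(Q,X \right)} = - \frac{Q}{4}$ ($A{\left(Q,X \right)} = Q \left(- \frac{1}{4}\right) = - \frac{Q}{4}$)
$C{\left(o \right)} = - \frac{5}{7} + \frac{5 o}{7}$ ($C{\left(o \right)} = - \frac{5}{7} + \frac{0 + 5 o}{7} = - \frac{5}{7} + \frac{5 o}{7}$)
$t = - \frac{2}{5}$ ($t = 4 \cdot \frac{1}{5} + 6 \left(- \frac{1}{5}\right) = \frac{4}{5} - \frac{6}{5} = - \frac{2}{5} \approx -0.4$)
$u{\left(D,v \right)} = \frac{1}{3} - \frac{D}{3}$ ($u{\left(D,v \right)} = \frac{- 2 D + 2}{6} = \frac{2 - 2 D}{6} = \frac{1}{3} - \frac{D}{3}$)
$u{\left(4,t \right)} C{\left(A{\left(-4,-2 \right)} \right)} = \left(\frac{1}{3} - \frac{4}{3}\right) \left(- \frac{5}{7} + \frac{5 \left(\left(- \frac{1}{4}\right) \left(-4\right)\right)}{7}\right) = \left(\frac{1}{3} - \frac{4}{3}\right) \left(- \frac{5}{7} + \frac{5}{7} \cdot 1\right) = - (- \frac{5}{7} + \frac{5}{7}) = \left(-1\right) 0 = 0$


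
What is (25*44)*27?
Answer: 29700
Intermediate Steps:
(25*44)*27 = 1100*27 = 29700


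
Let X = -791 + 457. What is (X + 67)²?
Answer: 71289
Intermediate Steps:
X = -334
(X + 67)² = (-334 + 67)² = (-267)² = 71289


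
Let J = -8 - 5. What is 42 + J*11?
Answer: -101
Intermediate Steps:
J = -13
42 + J*11 = 42 - 13*11 = 42 - 143 = -101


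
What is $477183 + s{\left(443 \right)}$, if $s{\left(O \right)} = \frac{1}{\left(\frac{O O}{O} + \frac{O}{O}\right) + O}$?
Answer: $\frac{423261322}{887} \approx 4.7718 \cdot 10^{5}$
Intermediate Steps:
$s{\left(O \right)} = \frac{1}{1 + 2 O}$ ($s{\left(O \right)} = \frac{1}{\left(\frac{O^{2}}{O} + 1\right) + O} = \frac{1}{\left(O + 1\right) + O} = \frac{1}{\left(1 + O\right) + O} = \frac{1}{1 + 2 O}$)
$477183 + s{\left(443 \right)} = 477183 + \frac{1}{1 + 2 \cdot 443} = 477183 + \frac{1}{1 + 886} = 477183 + \frac{1}{887} = \frac{423261322}{887}$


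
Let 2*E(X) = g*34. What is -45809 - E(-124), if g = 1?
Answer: -45826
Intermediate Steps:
E(X) = 17 (E(X) = (1*34)/2 = (1/2)*34 = 17)
-45809 - E(-124) = -45809 - 1*17 = -45809 - 17 = -45826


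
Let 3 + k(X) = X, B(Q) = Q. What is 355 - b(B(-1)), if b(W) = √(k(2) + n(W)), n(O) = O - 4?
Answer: 355 - I*√6 ≈ 355.0 - 2.4495*I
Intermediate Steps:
n(O) = -4 + O
k(X) = -3 + X
b(W) = √(-5 + W) (b(W) = √((-3 + 2) + (-4 + W)) = √(-1 + (-4 + W)) = √(-5 + W))
355 - b(B(-1)) = 355 - √(-5 - 1) = 355 - √(-6) = 355 - I*√6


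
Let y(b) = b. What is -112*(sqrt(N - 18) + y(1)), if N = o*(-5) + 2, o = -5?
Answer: -448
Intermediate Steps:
N = 27 (N = -5*(-5) + 2 = 25 + 2 = 27)
-112*(sqrt(N - 18) + y(1)) = -112*(sqrt(27 - 18) + 1) = -112*(sqrt(9) + 1) = -112*(3 + 1) = -112*4 = -448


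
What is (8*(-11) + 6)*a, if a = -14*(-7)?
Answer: -8036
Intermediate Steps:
a = 98
(8*(-11) + 6)*a = (8*(-11) + 6)*98 = (-88 + 6)*98 = -82*98 = -8036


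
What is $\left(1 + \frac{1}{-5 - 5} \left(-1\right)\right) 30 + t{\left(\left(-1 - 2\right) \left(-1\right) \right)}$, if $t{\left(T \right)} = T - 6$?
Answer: $30$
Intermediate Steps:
$t{\left(T \right)} = -6 + T$
$\left(1 + \frac{1}{-5 - 5} \left(-1\right)\right) 30 + t{\left(\left(-1 - 2\right) \left(-1\right) \right)} = \left(1 + \frac{1}{-5 - 5} \left(-1\right)\right) 30 - \left(6 - \left(-1 - 2\right) \left(-1\right)\right) = \left(1 + \frac{1}{-10} \left(-1\right)\right) 30 - 3 = \left(1 - - \frac{1}{10}\right) 30 + \left(-6 + 3\right) = \left(1 + \frac{1}{10}\right) 30 - 3 = \frac{11}{10} \cdot 30 - 3 = 33 - 3 = 30$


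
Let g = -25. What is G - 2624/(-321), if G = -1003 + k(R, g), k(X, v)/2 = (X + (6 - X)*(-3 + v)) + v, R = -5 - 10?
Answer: -722515/321 ≈ -2250.8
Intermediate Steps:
R = -15
k(X, v) = 2*X + 2*v + 2*(-3 + v)*(6 - X) (k(X, v) = 2*((X + (6 - X)*(-3 + v)) + v) = 2*((X + (-3 + v)*(6 - X)) + v) = 2*(X + v + (-3 + v)*(6 - X)) = 2*X + 2*v + 2*(-3 + v)*(6 - X))
G = -2259 (G = -1003 + (-36 + 8*(-15) + 14*(-25) - 2*(-15)*(-25)) = -1003 + (-36 - 120 - 350 - 750) = -1003 - 1256 = -2259)
G - 2624/(-321) = -2259 - 2624/(-321) = -2259 - 2624*(-1)/321 = -2259 - 1*(-2624/321) = -2259 + 2624/321 = -722515/321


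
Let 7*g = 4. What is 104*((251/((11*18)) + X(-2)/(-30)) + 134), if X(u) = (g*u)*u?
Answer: 48717604/3465 ≈ 14060.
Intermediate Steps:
g = 4/7 (g = (⅐)*4 = 4/7 ≈ 0.57143)
X(u) = 4*u²/7 (X(u) = (4*u/7)*u = 4*u²/7)
104*((251/((11*18)) + X(-2)/(-30)) + 134) = 104*((251/((11*18)) + ((4/7)*(-2)²)/(-30)) + 134) = 104*((251/198 + ((4/7)*4)*(-1/30)) + 134) = 104*((251*(1/198) + (16/7)*(-1/30)) + 134) = 104*((251/198 - 8/105) + 134) = 104*(8257/6930 + 134) = 104*(936877/6930) = 48717604/3465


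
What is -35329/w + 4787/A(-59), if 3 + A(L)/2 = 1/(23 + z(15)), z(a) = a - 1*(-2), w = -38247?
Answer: -3657563629/4551393 ≈ -803.61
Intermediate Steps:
z(a) = 2 + a (z(a) = a + 2 = 2 + a)
A(L) = -119/20 (A(L) = -6 + 2/(23 + (2 + 15)) = -6 + 2/(23 + 17) = -6 + 2/40 = -6 + 2*(1/40) = -6 + 1/20 = -119/20)
-35329/w + 4787/A(-59) = -35329/(-38247) + 4787/(-119/20) = -35329*(-1/38247) + 4787*(-20/119) = 35329/38247 - 95740/119 = -3657563629/4551393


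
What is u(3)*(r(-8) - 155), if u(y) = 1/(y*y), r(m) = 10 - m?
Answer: -137/9 ≈ -15.222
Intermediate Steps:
u(y) = y**(-2)
u(3)*(r(-8) - 155) = ((10 - 1*(-8)) - 155)/3**2 = ((10 + 8) - 155)/9 = (18 - 155)/9 = (1/9)*(-137) = -137/9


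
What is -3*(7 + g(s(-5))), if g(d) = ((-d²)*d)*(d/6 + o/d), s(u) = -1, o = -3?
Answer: -59/2 ≈ -29.500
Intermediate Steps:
g(d) = -d³*(-3/d + d/6) (g(d) = ((-d²)*d)*(d/6 - 3/d) = (-d³)*(d*(⅙) - 3/d) = (-d³)*(d/6 - 3/d) = (-d³)*(-3/d + d/6) = -d³*(-3/d + d/6))
-3*(7 + g(s(-5))) = -3*(7 + (⅙)*(-1)²*(18 - 1*(-1)²)) = -3*(7 + (⅙)*1*(18 - 1*1)) = -3*(7 + (⅙)*1*(18 - 1)) = -3*(7 + (⅙)*1*17) = -3*(7 + 17/6) = -3*59/6 = -59/2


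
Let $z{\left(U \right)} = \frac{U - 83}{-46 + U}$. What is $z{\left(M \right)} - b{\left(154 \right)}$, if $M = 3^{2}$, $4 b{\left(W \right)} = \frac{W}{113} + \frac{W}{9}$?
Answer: $- \frac{2663}{1017} \approx -2.6185$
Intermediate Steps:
$b{\left(W \right)} = \frac{61 W}{2034}$ ($b{\left(W \right)} = \frac{\frac{W}{113} + \frac{W}{9}}{4} = \frac{\frac{122}{1017} W}{4} = \frac{61 W}{2034}$)
$M = 9$
$z{\left(U \right)} = \frac{-83 + U}{-46 + U}$
$z{\left(M \right)} - b{\left(154 \right)} = \frac{-83 + 9}{-46 + 9} - \frac{61}{2034} \cdot 154 = \frac{1}{-37} \left(-74\right) - \frac{4697}{1017} = \left(- \frac{1}{37}\right) \left(-74\right) - \frac{4697}{1017} = 2 - \frac{4697}{1017} = - \frac{2663}{1017}$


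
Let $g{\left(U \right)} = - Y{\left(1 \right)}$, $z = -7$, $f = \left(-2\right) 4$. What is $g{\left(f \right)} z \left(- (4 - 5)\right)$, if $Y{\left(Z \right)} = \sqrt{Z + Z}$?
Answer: $7 \sqrt{2} \approx 9.8995$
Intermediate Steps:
$Y{\left(Z \right)} = \sqrt{2} \sqrt{Z}$ ($Y{\left(Z \right)} = \sqrt{2 Z} = \sqrt{2} \sqrt{Z}$)
$f = -8$
$g{\left(U \right)} = - \sqrt{2}$ ($g{\left(U \right)} = - \sqrt{2} \sqrt{1} = - \sqrt{2} \cdot 1 = - \sqrt{2}$)
$g{\left(f \right)} z \left(- (4 - 5)\right) = - \sqrt{2} \left(-7\right) \left(- (4 - 5)\right) = 7 \sqrt{2} \left(\left(-1\right) \left(-1\right)\right) = 7 \sqrt{2} \cdot 1 = 7 \sqrt{2}$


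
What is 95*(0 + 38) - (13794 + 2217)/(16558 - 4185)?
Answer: 44650519/12373 ≈ 3608.7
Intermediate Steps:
95*(0 + 38) - (13794 + 2217)/(16558 - 4185) = 95*38 - 16011/12373 = 3610 - 16011/12373 = 44650519/12373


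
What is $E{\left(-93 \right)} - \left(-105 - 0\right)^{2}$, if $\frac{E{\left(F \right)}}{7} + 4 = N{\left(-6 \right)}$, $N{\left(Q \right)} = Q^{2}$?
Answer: $-10801$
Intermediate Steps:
$E{\left(F \right)} = 224$ ($E{\left(F \right)} = -28 + 7 \left(-6\right)^{2} = -28 + 7 \cdot 36 = -28 + 252 = 224$)
$E{\left(-93 \right)} - \left(-105 - 0\right)^{2} = 224 - \left(-105 - 0\right)^{2} = 224 - \left(-105 + 0\right)^{2} = 224 - \left(-105\right)^{2} = 224 - 11025 = -10801$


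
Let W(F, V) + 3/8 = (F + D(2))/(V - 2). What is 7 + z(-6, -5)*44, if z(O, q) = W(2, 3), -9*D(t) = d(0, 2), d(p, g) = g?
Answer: 1237/18 ≈ 68.722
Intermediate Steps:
D(t) = -2/9 (D(t) = -⅑*2 = -2/9)
W(F, V) = -3/8 + (-2/9 + F)/(-2 + V) (W(F, V) = -3/8 + (F - 2/9)/(V - 2) = -3/8 + (-2/9 + F)/(-2 + V))
z(O, q) = 101/72 (z(O, q) = (38 - 27*3 + 72*2)/(72*(-2 + 3)) = (1/72)*(38 - 81 + 144)/1 = (1/72)*1*101 = 101/72)
7 + z(-6, -5)*44 = 7 + (101/72)*44 = 7 + 1111/18 = 1237/18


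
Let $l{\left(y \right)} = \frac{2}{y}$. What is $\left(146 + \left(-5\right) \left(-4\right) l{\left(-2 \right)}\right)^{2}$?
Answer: $15876$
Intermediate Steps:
$\left(146 + \left(-5\right) \left(-4\right) l{\left(-2 \right)}\right)^{2} = \left(146 + \left(-5\right) \left(-4\right) \frac{2}{-2}\right)^{2} = \left(146 + 20 \cdot 2 \left(- \frac{1}{2}\right)\right)^{2} = \left(146 + 20 \left(-1\right)\right)^{2} = \left(146 - 20\right)^{2} = 126^{2} = 15876$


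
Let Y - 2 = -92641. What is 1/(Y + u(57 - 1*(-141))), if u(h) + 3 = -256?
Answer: -1/92898 ≈ -1.0764e-5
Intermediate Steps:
u(h) = -259 (u(h) = -3 - 256 = -259)
Y = -92639 (Y = 2 - 92641 = -92639)
1/(Y + u(57 - 1*(-141))) = 1/(-92639 - 259) = 1/(-92898) = -1/92898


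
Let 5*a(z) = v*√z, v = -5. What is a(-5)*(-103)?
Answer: 103*I*√5 ≈ 230.31*I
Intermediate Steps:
a(z) = -√z (a(z) = (-5*√z)/5 = -√z)
a(-5)*(-103) = -√(-5)*(-103) = -I*√5*(-103) = 103*I*√5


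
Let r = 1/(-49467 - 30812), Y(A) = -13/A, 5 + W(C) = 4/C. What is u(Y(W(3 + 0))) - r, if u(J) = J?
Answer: 3130892/883069 ≈ 3.5455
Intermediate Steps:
W(C) = -5 + 4/C
r = -1/80279 (r = 1/(-80279) = -1/80279 ≈ -1.2457e-5)
u(Y(W(3 + 0))) - r = -13/(-5 + 4/(3 + 0)) - 1*(-1/80279) = -13/(-5 + 4/3) + 1/80279 = -13/(-11/3) + 1/80279 = -13*(-3/11) + 1/80279 = 39/11 + 1/80279 = 3130892/883069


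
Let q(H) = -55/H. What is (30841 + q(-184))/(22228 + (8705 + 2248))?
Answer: 5674799/6105304 ≈ 0.92949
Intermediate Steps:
(30841 + q(-184))/(22228 + (8705 + 2248)) = (30841 - 55/(-184))/(22228 + (8705 + 2248)) = (30841 - 55*(-1/184))/(22228 + 10953) = (30841 + 55/184)/33181 = (5674799/184)*(1/33181) = 5674799/6105304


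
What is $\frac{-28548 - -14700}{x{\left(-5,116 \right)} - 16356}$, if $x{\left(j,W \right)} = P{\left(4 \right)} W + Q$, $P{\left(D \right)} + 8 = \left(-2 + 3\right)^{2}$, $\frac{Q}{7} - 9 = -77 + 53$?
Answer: $\frac{13848}{17273} \approx 0.80171$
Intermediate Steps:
$Q = -105$ ($Q = 63 + 7 \left(-77 + 53\right) = 63 + 7 \left(-24\right) = 63 - 168 = -105$)
$P{\left(D \right)} = -7$ ($P{\left(D \right)} = -8 + \left(-2 + 3\right)^{2} = -8 + 1^{2} = -8 + 1 = -7$)
$x{\left(j,W \right)} = -105 - 7 W$ ($x{\left(j,W \right)} = - 7 W - 105 = -105 - 7 W$)
$\frac{-28548 - -14700}{x{\left(-5,116 \right)} - 16356} = \frac{-28548 - -14700}{\left(-105 - 812\right) - 16356} = \frac{-28548 + 14700}{\left(-105 - 812\right) - 16356} = - \frac{13848}{-917 - 16356} = - \frac{13848}{-17273} = \left(-13848\right) \left(- \frac{1}{17273}\right) = \frac{13848}{17273}$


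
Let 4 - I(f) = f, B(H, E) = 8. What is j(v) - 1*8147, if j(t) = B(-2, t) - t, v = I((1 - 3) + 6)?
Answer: -8139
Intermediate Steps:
I(f) = 4 - f
v = 0 (v = 4 - ((1 - 3) + 6) = 4 - (-2 + 6) = 4 - 1*4 = 4 - 4 = 0)
j(t) = 8 - t
j(v) - 1*8147 = (8 - 1*0) - 1*8147 = (8 + 0) - 8147 = 8 - 8147 = -8139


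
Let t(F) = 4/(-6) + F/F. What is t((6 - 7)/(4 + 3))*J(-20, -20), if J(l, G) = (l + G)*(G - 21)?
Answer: 1640/3 ≈ 546.67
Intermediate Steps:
J(l, G) = (-21 + G)*(G + l) (J(l, G) = (G + l)*(-21 + G) = (-21 + G)*(G + l))
t(F) = ⅓ (t(F) = 4*(-⅙) + 1 = -⅔ + 1 = ⅓)
t((6 - 7)/(4 + 3))*J(-20, -20) = ((-20)² - 21*(-20) - 21*(-20) - 20*(-20))/3 = (400 + 420 + 420 + 400)/3 = (⅓)*1640 = 1640/3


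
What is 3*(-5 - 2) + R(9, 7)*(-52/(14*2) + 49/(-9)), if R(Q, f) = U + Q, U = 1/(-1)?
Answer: -5003/63 ≈ -79.413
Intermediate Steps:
U = -1 (U = 1*(-1) = -1)
R(Q, f) = -1 + Q
3*(-5 - 2) + R(9, 7)*(-52/(14*2) + 49/(-9)) = 3*(-5 - 2) + (-1 + 9)*(-52/(14*2) + 49/(-9)) = 3*(-7) + 8*(-52/28 + 49*(-1/9)) = -21 + 8*(-52*1/28 - 49/9) = -21 + 8*(-13/7 - 49/9) = -21 + 8*(-460/63) = -21 - 3680/63 = -5003/63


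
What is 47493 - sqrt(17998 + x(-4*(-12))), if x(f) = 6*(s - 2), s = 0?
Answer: 47493 - 23*sqrt(34) ≈ 47359.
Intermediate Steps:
x(f) = -12 (x(f) = 6*(0 - 2) = 6*(-2) = -12)
47493 - sqrt(17998 + x(-4*(-12))) = 47493 - sqrt(17998 - 12) = 47493 - sqrt(17986) = 47493 - 23*sqrt(34)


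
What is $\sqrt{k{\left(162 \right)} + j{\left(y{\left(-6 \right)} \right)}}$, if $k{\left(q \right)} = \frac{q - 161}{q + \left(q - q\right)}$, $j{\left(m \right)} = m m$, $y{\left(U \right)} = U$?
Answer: $\frac{\sqrt{11666}}{18} \approx 6.0005$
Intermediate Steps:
$j{\left(m \right)} = m^{2}$
$k{\left(q \right)} = \frac{-161 + q}{q}$ ($k{\left(q \right)} = \frac{-161 + q}{q + 0} = \frac{-161 + q}{q}$)
$\sqrt{k{\left(162 \right)} + j{\left(y{\left(-6 \right)} \right)}} = \sqrt{\frac{-161 + 162}{162} + \left(-6\right)^{2}} = \sqrt{\frac{1}{162} \cdot 1 + 36} = \sqrt{\frac{1}{162} + 36} = \sqrt{\frac{5833}{162}} = \frac{\sqrt{11666}}{18}$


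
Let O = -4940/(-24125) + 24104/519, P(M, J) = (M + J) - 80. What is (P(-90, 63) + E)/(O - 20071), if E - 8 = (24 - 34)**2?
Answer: -2504175/50144481853 ≈ -4.9939e-5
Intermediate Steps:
P(M, J) = -80 + J + M (P(M, J) = (J + M) - 80 = -80 + J + M)
O = 116814572/2504175 (O = -4940*(-1/24125) + 24104*(1/519) = 988/4825 + 24104/519 = 116814572/2504175 ≈ 46.648)
E = 108 (E = 8 + (24 - 34)**2 = 8 + (-10)**2 = 8 + 100 = 108)
(P(-90, 63) + E)/(O - 20071) = ((-80 + 63 - 90) + 108)/(116814572/2504175 - 20071) = (-107 + 108)/(-50144481853/2504175) = 1*(-2504175/50144481853) = -2504175/50144481853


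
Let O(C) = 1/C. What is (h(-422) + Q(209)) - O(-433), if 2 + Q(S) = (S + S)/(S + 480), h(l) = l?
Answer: -126313205/298337 ≈ -423.39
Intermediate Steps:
Q(S) = -2 + 2*S/(480 + S) (Q(S) = -2 + (S + S)/(S + 480) = -2 + (2*S)/(480 + S) = -2 + 2*S/(480 + S))
(h(-422) + Q(209)) - O(-433) = (-422 - 960/(480 + 209)) - 1/(-433) = (-422 - 960/689) - 1*(-1/433) = (-422 - 960*1/689) + 1/433 = (-422 - 960/689) + 1/433 = -291718/689 + 1/433 = -126313205/298337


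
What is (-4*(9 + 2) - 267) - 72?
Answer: -383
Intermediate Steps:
(-4*(9 + 2) - 267) - 72 = (-4*11 - 267) - 72 = (-44 - 267) - 72 = -311 - 72 = -383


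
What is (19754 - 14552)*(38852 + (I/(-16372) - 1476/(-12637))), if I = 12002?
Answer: 10453520352030363/51723241 ≈ 2.0210e+8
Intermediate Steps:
(19754 - 14552)*(38852 + (I/(-16372) - 1476/(-12637))) = (19754 - 14552)*(38852 + (12002/(-16372) - 1476/(-12637))) = 5202*(38852 + (12002*(-1/16372) - 1476*(-1/12637))) = 5202*(38852 + (-6001/8186 + 1476/12637)) = 5202*(38852 - 63752101/103446482) = 5202*(4019038966563/103446482) = 10453520352030363/51723241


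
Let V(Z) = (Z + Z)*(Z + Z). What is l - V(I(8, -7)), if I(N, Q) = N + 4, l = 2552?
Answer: 1976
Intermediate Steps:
I(N, Q) = 4 + N
V(Z) = 4*Z² (V(Z) = (2*Z)*(2*Z) = 4*Z²)
l - V(I(8, -7)) = 2552 - 4*(4 + 8)² = 2552 - 4*12² = 2552 - 4*144 = 2552 - 1*576 = 2552 - 576 = 1976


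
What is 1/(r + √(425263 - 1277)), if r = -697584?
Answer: -348792/243311506535 - √423986/486623013070 ≈ -1.4349e-6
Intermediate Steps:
1/(r + √(425263 - 1277)) = 1/(-697584 + √(425263 - 1277)) = 1/(-697584 + √423986)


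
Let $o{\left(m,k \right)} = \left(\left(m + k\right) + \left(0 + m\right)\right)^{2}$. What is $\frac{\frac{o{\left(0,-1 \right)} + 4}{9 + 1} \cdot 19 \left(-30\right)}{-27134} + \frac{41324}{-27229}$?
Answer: $- \frac{1113525151}{738831686} \approx -1.5071$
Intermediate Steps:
$o{\left(m,k \right)} = \left(k + 2 m\right)^{2}$ ($o{\left(m,k \right)} = \left(\left(k + m\right) + m\right)^{2} = \left(k + 2 m\right)^{2}$)
$\frac{\frac{o{\left(0,-1 \right)} + 4}{9 + 1} \cdot 19 \left(-30\right)}{-27134} + \frac{41324}{-27229} = \frac{\frac{\left(-1 + 2 \cdot 0\right)^{2} + 4}{9 + 1} \cdot 19 \left(-30\right)}{-27134} + \frac{41324}{-27229} = \frac{\left(-1 + 0\right)^{2} + 4}{10} \cdot 19 \left(-30\right) \left(- \frac{1}{27134}\right) + 41324 \left(- \frac{1}{27229}\right) = \left(\left(-1\right)^{2} + 4\right) \frac{1}{10} \cdot 19 \left(-30\right) \left(- \frac{1}{27134}\right) - \frac{41324}{27229} = \left(1 + 4\right) \frac{1}{10} \cdot 19 \left(-30\right) \left(- \frac{1}{27134}\right) - \frac{41324}{27229} = 5 \cdot \frac{1}{10} \cdot 19 \left(-30\right) \left(- \frac{1}{27134}\right) - \frac{41324}{27229} = \frac{1}{2} \cdot 19 \left(-30\right) \left(- \frac{1}{27134}\right) - \frac{41324}{27229} = \frac{19}{2} \left(-30\right) \left(- \frac{1}{27134}\right) - \frac{41324}{27229} = \left(-285\right) \left(- \frac{1}{27134}\right) - \frac{41324}{27229} = \frac{285}{27134} - \frac{41324}{27229} = - \frac{1113525151}{738831686}$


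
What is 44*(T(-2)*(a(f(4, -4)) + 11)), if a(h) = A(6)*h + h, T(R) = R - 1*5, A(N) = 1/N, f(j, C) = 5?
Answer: -15554/3 ≈ -5184.7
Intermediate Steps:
T(R) = -5 + R (T(R) = R - 5 = -5 + R)
a(h) = 7*h/6 (a(h) = h/6 + h = 7*h/6)
44*(T(-2)*(a(f(4, -4)) + 11)) = 44*((-5 - 2)*((7/6)*5 + 11)) = 44*(-7*(35/6 + 11)) = 44*(-7*101/6) = 44*(-707/6) = -15554/3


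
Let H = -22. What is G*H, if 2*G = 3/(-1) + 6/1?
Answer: -33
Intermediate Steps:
G = 3/2 (G = (3/(-1) + 6/1)/2 = (3*(-1) + 6*1)/2 = (-3 + 6)/2 = (½)*3 = 3/2 ≈ 1.5000)
G*H = (3/2)*(-22) = -33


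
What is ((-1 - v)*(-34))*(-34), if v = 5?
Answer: -6936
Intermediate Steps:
((-1 - v)*(-34))*(-34) = ((-1 - 1*5)*(-34))*(-34) = ((-1 - 5)*(-34))*(-34) = -6*(-34)*(-34) = 204*(-34) = -6936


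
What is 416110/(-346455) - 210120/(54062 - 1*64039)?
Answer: 13729119026/691316307 ≈ 19.859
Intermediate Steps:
416110/(-346455) - 210120/(54062 - 1*64039) = 416110*(-1/346455) - 210120/(54062 - 64039) = -83222/69291 - 210120/(-9977) = -83222/69291 - 210120*(-1/9977) = -83222/69291 + 210120/9977 = 13729119026/691316307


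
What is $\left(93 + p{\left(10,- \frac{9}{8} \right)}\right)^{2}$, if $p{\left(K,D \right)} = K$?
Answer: $10609$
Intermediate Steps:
$\left(93 + p{\left(10,- \frac{9}{8} \right)}\right)^{2} = \left(93 + 10\right)^{2} = 103^{2} = 10609$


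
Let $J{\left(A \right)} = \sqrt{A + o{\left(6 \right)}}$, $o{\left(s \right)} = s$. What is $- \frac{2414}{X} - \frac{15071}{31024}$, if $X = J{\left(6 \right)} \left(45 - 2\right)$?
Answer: $- \frac{2153}{4432} - \frac{1207 \sqrt{3}}{129} \approx -16.692$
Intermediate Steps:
$J{\left(A \right)} = \sqrt{6 + A}$ ($J{\left(A \right)} = \sqrt{A + 6} = \sqrt{6 + A}$)
$X = 86 \sqrt{3}$ ($X = \sqrt{6 + 6} \left(45 - 2\right) = \sqrt{12} \left(45 + \left(-16 + 14\right)\right) = 2 \sqrt{3} \left(45 - 2\right) = 2 \sqrt{3} \cdot 43 = 86 \sqrt{3} \approx 148.96$)
$- \frac{2414}{X} - \frac{15071}{31024} = - \frac{2414}{86 \sqrt{3}} - \frac{15071}{31024} = - 2414 \frac{\sqrt{3}}{258} - \frac{2153}{4432} = - \frac{1207 \sqrt{3}}{129} - \frac{2153}{4432} = - \frac{2153}{4432} - \frac{1207 \sqrt{3}}{129}$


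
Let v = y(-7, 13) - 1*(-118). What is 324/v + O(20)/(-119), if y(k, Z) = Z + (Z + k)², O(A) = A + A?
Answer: 31876/19873 ≈ 1.6040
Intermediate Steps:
O(A) = 2*A
v = 167 (v = (13 + (13 - 7)²) - 1*(-118) = (13 + 6²) + 118 = (13 + 36) + 118 = 49 + 118 = 167)
324/v + O(20)/(-119) = 324/167 + (2*20)/(-119) = 324*(1/167) + 40*(-1/119) = 324/167 - 40/119 = 31876/19873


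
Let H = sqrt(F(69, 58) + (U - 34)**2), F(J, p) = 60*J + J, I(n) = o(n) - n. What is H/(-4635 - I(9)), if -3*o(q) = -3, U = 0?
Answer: -sqrt(5365)/4627 ≈ -0.015830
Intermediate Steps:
o(q) = 1 (o(q) = -1/3*(-3) = 1)
I(n) = 1 - n
F(J, p) = 61*J
H = sqrt(5365) (H = sqrt(61*69 + (0 - 34)**2) = sqrt(4209 + (-34)**2) = sqrt(4209 + 1156) = sqrt(5365) ≈ 73.246)
H/(-4635 - I(9)) = sqrt(5365)/(-4635 - (1 - 1*9)) = sqrt(5365)/(-4635 - (1 - 9)) = sqrt(5365)/(-4635 - 1*(-8)) = sqrt(5365)/(-4635 + 8) = sqrt(5365)/(-4627) = sqrt(5365)*(-1/4627) = -sqrt(5365)/4627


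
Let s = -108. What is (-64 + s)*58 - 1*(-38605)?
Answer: 28629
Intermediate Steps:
(-64 + s)*58 - 1*(-38605) = (-64 - 108)*58 - 1*(-38605) = -172*58 + 38605 = -9976 + 38605 = 28629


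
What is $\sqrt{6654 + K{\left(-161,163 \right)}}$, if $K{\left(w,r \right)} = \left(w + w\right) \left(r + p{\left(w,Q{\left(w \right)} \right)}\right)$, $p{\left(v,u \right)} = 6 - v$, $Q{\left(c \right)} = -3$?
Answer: $i \sqrt{99606} \approx 315.6 i$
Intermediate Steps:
$K{\left(w,r \right)} = 2 w \left(6 + r - w\right)$ ($K{\left(w,r \right)} = \left(w + w\right) \left(r - \left(-6 + w\right)\right) = 2 w \left(6 + r - w\right)$)
$\sqrt{6654 + K{\left(-161,163 \right)}} = \sqrt{6654 + 2 \left(-161\right) \left(6 + 163 - -161\right)} = \sqrt{6654 + 2 \left(-161\right) \left(6 + 163 + 161\right)} = \sqrt{6654 + 2 \left(-161\right) 330} = \sqrt{6654 - 106260} = \sqrt{-99606} = i \sqrt{99606}$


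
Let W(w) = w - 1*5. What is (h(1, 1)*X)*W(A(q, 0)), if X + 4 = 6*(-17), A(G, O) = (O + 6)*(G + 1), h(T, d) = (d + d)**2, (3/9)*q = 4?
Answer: -30952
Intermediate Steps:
q = 12 (q = 3*4 = 12)
h(T, d) = 4*d**2 (h(T, d) = (2*d)**2 = 4*d**2)
A(G, O) = (1 + G)*(6 + O) (A(G, O) = (6 + O)*(1 + G) = (1 + G)*(6 + O))
W(w) = -5 + w (W(w) = w - 5 = -5 + w)
X = -106 (X = -4 + 6*(-17) = -4 - 102 = -106)
(h(1, 1)*X)*W(A(q, 0)) = ((4*1**2)*(-106))*(-5 + (6 + 0 + 6*12 + 12*0)) = ((4*1)*(-106))*(-5 + (6 + 0 + 72 + 0)) = (4*(-106))*(-5 + 78) = -424*73 = -30952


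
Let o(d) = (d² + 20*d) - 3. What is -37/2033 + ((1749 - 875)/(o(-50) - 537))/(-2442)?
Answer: -44258341/2383001280 ≈ -0.018573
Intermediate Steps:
o(d) = -3 + d² + 20*d
-37/2033 + ((1749 - 875)/(o(-50) - 537))/(-2442) = -37/2033 + ((1749 - 875)/((-3 + (-50)² + 20*(-50)) - 537))/(-2442) = -37*1/2033 + (874/((-3 + 2500 - 1000) - 537))*(-1/2442) = -37/2033 + (874/(1497 - 537))*(-1/2442) = -37/2033 + (874/960)*(-1/2442) = -37/2033 + (874*(1/960))*(-1/2442) = -37/2033 + (437/480)*(-1/2442) = -37/2033 - 437/1172160 = -44258341/2383001280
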